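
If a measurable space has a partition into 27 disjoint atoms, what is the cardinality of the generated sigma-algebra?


Each element of the sigma-algebra is a union of some subset of the 27 atoms.
The number of such subsets is 2^27 = 134217728.


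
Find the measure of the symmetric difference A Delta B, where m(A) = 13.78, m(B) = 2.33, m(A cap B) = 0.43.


m(A Delta B) = m(A) + m(B) - 2*m(A n B)
= 13.78 + 2.33 - 2*0.43
= 13.78 + 2.33 - 0.86
= 15.25


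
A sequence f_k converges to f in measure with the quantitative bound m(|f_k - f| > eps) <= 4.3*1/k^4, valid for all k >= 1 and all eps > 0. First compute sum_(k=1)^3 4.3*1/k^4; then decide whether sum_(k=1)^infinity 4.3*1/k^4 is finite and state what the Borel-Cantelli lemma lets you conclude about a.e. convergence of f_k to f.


Step 1: List the terms 4.3*1/k^4 for k = 1 to 3:
  k=1: 4.3
  k=2: 0.26875
  k=3: 0.053086
Step 2: Partial sum = 4.3 + 0.26875 + 0.053086
     = 4.621836
Step 3: The full series sum_(k>=1) 4.3*1/k^4 converges (p-series with p = 4 > 1; a constant multiple of a convergent series converges).
Step 4: Fix eps > 0. Since sum_k m(|f_k - f| > eps) < infinity, the Borel-Cantelli lemma gives
        m(limsup_k {|f_k - f| > eps}) = 0, i.e. for a.e. x, |f_k(x) - f(x)| <= eps for all large k.
        Applying this with eps = 1/j for j = 1, 2, ... and intersecting the countably many full-measure sets,
        for a.e. x we get limsup_k |f_k(x) - f(x)| <= 1/j for every j, hence f_k -> f almost everywhere.
Conclusion: series converges; Borel-Cantelli yields f_k -> f a.e.


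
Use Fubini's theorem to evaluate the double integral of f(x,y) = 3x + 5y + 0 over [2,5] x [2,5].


By Fubini, integrate in x first, then y.
Step 1: Fix y, integrate over x in [2,5]:
  integral(3x + 5y + 0, x=2..5)
  = 3*(5^2 - 2^2)/2 + (5y + 0)*(5 - 2)
  = 31.5 + (5y + 0)*3
  = 31.5 + 15y + 0
  = 31.5 + 15y
Step 2: Integrate over y in [2,5]:
  integral(31.5 + 15y, y=2..5)
  = 31.5*3 + 15*(5^2 - 2^2)/2
  = 94.5 + 157.5
  = 252


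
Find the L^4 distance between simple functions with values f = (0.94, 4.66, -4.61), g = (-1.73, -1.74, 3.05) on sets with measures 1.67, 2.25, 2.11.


Step 1: Compute differences f_i - g_i:
  0.94 - -1.73 = 2.67
  4.66 - -1.74 = 6.4
  -4.61 - 3.05 = -7.66
Step 2: Compute |diff|^4 * measure for each set:
  |2.67|^4 * 1.67 = 50.821215 * 1.67 = 84.871429
  |6.4|^4 * 2.25 = 1677.7216 * 2.25 = 3774.8736
  |-7.66|^4 * 2.11 = 3442.826035 * 2.11 = 7264.362935
Step 3: Sum = 11124.107964
Step 4: ||f-g||_4 = (11124.107964)^(1/4) = 10.269902


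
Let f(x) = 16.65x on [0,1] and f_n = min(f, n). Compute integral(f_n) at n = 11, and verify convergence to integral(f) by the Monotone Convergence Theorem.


f(x) = 16.65x on [0,1]; f_n(x) = min(16.65x, n). At n = 11:
Step 1: f(x) reaches 11 at x = 11/16.65 = 0.660661
Step 2: integral(f_11) = integral(16.65x, 0, 0.660661) + integral(11, 0.660661, 1)
       = 16.65*0.660661^2/2 + 11*(1 - 0.660661)
       = 3.633634 + 3.732733
       = 7.366366
Step 3: As n -> infinity, f_n increases to f, so by MCT integral(f_n) -> integral(f) = 16.65/2 = 8.325.
Convergence: integral(f_11) = 7.366366 -> 8.325 as n -> infinity


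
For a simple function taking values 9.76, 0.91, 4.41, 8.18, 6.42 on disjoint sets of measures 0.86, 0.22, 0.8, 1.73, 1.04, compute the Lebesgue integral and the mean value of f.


Step 1: Integral = sum(value_i * measure_i)
= 9.76*0.86 + 0.91*0.22 + 4.41*0.8 + 8.18*1.73 + 6.42*1.04
= 8.3936 + 0.2002 + 3.528 + 14.1514 + 6.6768
= 32.95
Step 2: Total measure of domain = 0.86 + 0.22 + 0.8 + 1.73 + 1.04 = 4.65
Step 3: Average value = 32.95 / 4.65 = 7.086022


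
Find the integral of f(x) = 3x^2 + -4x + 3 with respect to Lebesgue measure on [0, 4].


The Lebesgue integral of a Riemann-integrable function agrees with the Riemann integral.
Antiderivative F(x) = (3/3)x^3 + (-4/2)x^2 + 3x
F(4) = (3/3)*4^3 + (-4/2)*4^2 + 3*4
     = (3/3)*64 + (-4/2)*16 + 3*4
     = 64 + -32 + 12
     = 44
F(0) = 0.0
Integral = F(4) - F(0) = 44 - 0.0 = 44


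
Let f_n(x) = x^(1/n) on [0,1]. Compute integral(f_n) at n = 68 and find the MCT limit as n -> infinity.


At n = 68: f_68(x) = x^(1/68).
Step 1: integral(x^(1/68), 0, 1) = [x^(1/68+1) / (1/68+1)] from 0 to 1
     = 1 / (1/68 + 1) = 1 / ((68+1)/68) = 68/(68+1)
     = 68/69 = 0.985507
Step 2: As n -> infinity, f_n(x) = x^(1/n) -> 1 for x in (0,1], and f_n is increasing in n.
By MCT, lim_n integral(f_n) = integral(lim_n f_n) = integral(1, 0, 1) = 1.
Step 3: Verify convergence: 68/69 = 0.985507 -> 1


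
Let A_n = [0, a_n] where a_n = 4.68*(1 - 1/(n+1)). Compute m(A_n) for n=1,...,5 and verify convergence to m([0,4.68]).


By continuity of measure from below: if A_n increases to A, then m(A_n) -> m(A).
Here A = [0, 4.68], so m(A) = 4.68
Step 1: a_1 = 4.68*(1 - 1/2) = 2.34, m(A_1) = 2.34
Step 2: a_2 = 4.68*(1 - 1/3) = 3.12, m(A_2) = 3.12
Step 3: a_3 = 4.68*(1 - 1/4) = 3.51, m(A_3) = 3.51
Step 4: a_4 = 4.68*(1 - 1/5) = 3.744, m(A_4) = 3.744
Step 5: a_5 = 4.68*(1 - 1/6) = 3.9, m(A_5) = 3.9
Limit: m(A_n) -> m([0,4.68]) = 4.68


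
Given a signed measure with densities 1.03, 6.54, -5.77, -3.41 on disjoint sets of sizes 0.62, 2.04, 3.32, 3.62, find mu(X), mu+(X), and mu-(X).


Step 1: Compute signed measure on each set:
  Set 1: 1.03 * 0.62 = 0.6386
  Set 2: 6.54 * 2.04 = 13.3416
  Set 3: -5.77 * 3.32 = -19.1564
  Set 4: -3.41 * 3.62 = -12.3442
Step 2: Total signed measure = (0.6386) + (13.3416) + (-19.1564) + (-12.3442)
     = -17.5204
Step 3: Positive part mu+(X) = sum of positive contributions = 13.9802
Step 4: Negative part mu-(X) = |sum of negative contributions| = 31.5006


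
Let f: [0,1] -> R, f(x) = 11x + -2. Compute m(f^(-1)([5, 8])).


f^(-1)([5, 8]) = {x : 5 <= 11x + -2 <= 8}
Solving: (5 - -2)/11 <= x <= (8 - -2)/11
= [0.636364, 0.909091]
Intersecting with [0,1]: [0.636364, 0.909091]
Measure = 0.909091 - 0.636364 = 0.272727


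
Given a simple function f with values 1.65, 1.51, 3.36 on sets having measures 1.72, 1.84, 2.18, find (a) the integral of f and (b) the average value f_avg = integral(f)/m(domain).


Step 1: Integral = sum(value_i * measure_i)
= 1.65*1.72 + 1.51*1.84 + 3.36*2.18
= 2.838 + 2.7784 + 7.3248
= 12.9412
Step 2: Total measure of domain = 1.72 + 1.84 + 2.18 = 5.74
Step 3: Average value = 12.9412 / 5.74 = 2.254564


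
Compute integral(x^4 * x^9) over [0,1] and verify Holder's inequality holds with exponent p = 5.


Step 1: Exact integral of f*g = integral(x^13, 0, 1) = 1/14
     = 0.071429
Step 2: Holder bound with p=5, q=1.25:
  ||f||_p = (integral x^20 dx)^(1/5) = (1/21)^(1/5) = 0.543946
  ||g||_q = (integral x^11.25 dx)^(1/1.25) = (1/12.25)^(1/1.25) = 0.134738
Step 3: Holder bound = ||f||_p * ||g||_q = 0.543946 * 0.134738 = 0.07329
Verification: 0.071429 <= 0.07329 (Holder holds)


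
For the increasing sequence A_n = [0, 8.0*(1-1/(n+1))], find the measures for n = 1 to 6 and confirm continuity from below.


By continuity of measure from below: if A_n increases to A, then m(A_n) -> m(A).
Here A = [0, 8.0], so m(A) = 8
Step 1: a_1 = 8.0*(1 - 1/2) = 4, m(A_1) = 4
Step 2: a_2 = 8.0*(1 - 1/3) = 5.3333, m(A_2) = 5.3333
Step 3: a_3 = 8.0*(1 - 1/4) = 6, m(A_3) = 6
Step 4: a_4 = 8.0*(1 - 1/5) = 6.4, m(A_4) = 6.4
Step 5: a_5 = 8.0*(1 - 1/6) = 6.6667, m(A_5) = 6.6667
Step 6: a_6 = 8.0*(1 - 1/7) = 6.8571, m(A_6) = 6.8571
Limit: m(A_n) -> m([0,8.0]) = 8


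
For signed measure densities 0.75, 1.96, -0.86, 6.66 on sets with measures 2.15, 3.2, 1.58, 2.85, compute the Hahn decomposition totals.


Step 1: Compute signed measure on each set:
  Set 1: 0.75 * 2.15 = 1.6125
  Set 2: 1.96 * 3.2 = 6.272
  Set 3: -0.86 * 1.58 = -1.3588
  Set 4: 6.66 * 2.85 = 18.981
Step 2: Total signed measure = (1.6125) + (6.272) + (-1.3588) + (18.981)
     = 25.5067
Step 3: Positive part mu+(X) = sum of positive contributions = 26.8655
Step 4: Negative part mu-(X) = |sum of negative contributions| = 1.3588


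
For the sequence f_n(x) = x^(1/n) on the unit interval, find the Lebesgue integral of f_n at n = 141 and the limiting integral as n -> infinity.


At n = 141: f_141(x) = x^(1/141).
Step 1: integral(x^(1/141), 0, 1) = [x^(1/141+1) / (1/141+1)] from 0 to 1
     = 1 / (1/141 + 1) = 1 / ((141+1)/141) = 141/(141+1)
     = 141/142 = 0.992958
Step 2: As n -> infinity, f_n(x) = x^(1/n) -> 1 for x in (0,1], and f_n is increasing in n.
By MCT, lim_n integral(f_n) = integral(lim_n f_n) = integral(1, 0, 1) = 1.
Step 3: Verify convergence: 141/142 = 0.992958 -> 1


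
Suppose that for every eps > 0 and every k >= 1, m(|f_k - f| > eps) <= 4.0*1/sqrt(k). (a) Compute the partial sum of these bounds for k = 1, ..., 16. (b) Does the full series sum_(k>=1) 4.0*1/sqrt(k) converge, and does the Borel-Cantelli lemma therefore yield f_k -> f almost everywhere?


Step 1: List the terms 4.0*1/sqrt(k) for k = 1 to 16:
  k=1: 4
  k=2: 2.828427
  k=3: 2.309401
  k=4: 2
  k=5: 1.788854
  k=6: 1.632993
  k=7: 1.511858
  k=8: 1.414214
  k=9: 1.333333
  k=10: 1.264911
  k=11: 1.206045
  k=12: 1.154701
  k=13: 1.1094
  k=14: 1.069045
  k=15: 1.032796
  k=16: 1
Step 2: Partial sum = 4 + 2.828427 + 2.309401 + 2 + 1.788854 + 1.632993 + 1.511858 + 1.414214 + 1.333333 + 1.264911 + 1.206045 + 1.154701 + 1.1094 + 1.069045 + 1.032796 + 1
     = 26.655978
Step 3: The full series sum_(k>=1) 4.0*1/sqrt(k) diverges (p-series with p = 1/2 <= 1; a nonzero constant multiple of a divergent series diverges).
Step 4: The (first) Borel-Cantelli lemma requires a summable sequence of measures, so it does not apply here;
        from this bound alone no conclusion about a.e. convergence can be drawn (convergence in measure still
        gives an a.e.-convergent subsequence, but not a.e. convergence of the whole sequence).
Conclusion: series diverges; Borel-Cantelli is inconclusive about a.e. convergence of f_k.


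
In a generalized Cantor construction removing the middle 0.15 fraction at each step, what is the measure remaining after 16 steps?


Step 1: At each step, fraction remaining = 1 - 0.15 = 0.85
Step 2: After 16 steps, measure = (0.85)^16
Result = 0.074251


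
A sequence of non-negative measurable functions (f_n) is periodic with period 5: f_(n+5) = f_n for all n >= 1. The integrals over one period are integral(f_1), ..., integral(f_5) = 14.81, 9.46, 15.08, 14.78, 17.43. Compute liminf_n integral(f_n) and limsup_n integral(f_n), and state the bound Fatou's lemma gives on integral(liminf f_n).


The sequence (integral(f_n)) is periodic with period 5, repeating the values 14.81, 9.46, 15.08, 14.78, 17.43 indefinitely.
Step 1: For a periodic sequence, every tail (a_m, a_(m+1), ...) contains all 5 period values infinitely often.
Step 2: Hence inf of every tail = min of the period values = min(14.81, 9.46, 15.08, 14.78, 17.43) = 9.46.
        liminf_n integral(f_n) = sup over m of (inf of tail from m) = 9.46.
Step 3: Similarly sup of every tail = max of the period values = 17.43.
        limsup_n integral(f_n) = 17.43.
Step 4: Fatou's lemma: integral(liminf_n f_n) <= liminf_n integral(f_n) = 9.46.
        So the integral of the pointwise liminf is at most 9.46.


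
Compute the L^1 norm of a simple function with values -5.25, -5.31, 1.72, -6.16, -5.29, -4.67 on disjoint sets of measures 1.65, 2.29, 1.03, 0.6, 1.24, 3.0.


Step 1: Compute |f_i|^1 for each value:
  |-5.25|^1 = 5.25
  |-5.31|^1 = 5.31
  |1.72|^1 = 1.72
  |-6.16|^1 = 6.16
  |-5.29|^1 = 5.29
  |-4.67|^1 = 4.67
Step 2: Multiply by measures and sum:
  5.25 * 1.65 = 8.6625
  5.31 * 2.29 = 12.1599
  1.72 * 1.03 = 1.7716
  6.16 * 0.6 = 3.696
  5.29 * 1.24 = 6.5596
  4.67 * 3.0 = 14.01
Sum = 8.6625 + 12.1599 + 1.7716 + 3.696 + 6.5596 + 14.01 = 46.8596
Step 3: Take the p-th root:
||f||_1 = (46.8596)^(1/1) = 46.8596


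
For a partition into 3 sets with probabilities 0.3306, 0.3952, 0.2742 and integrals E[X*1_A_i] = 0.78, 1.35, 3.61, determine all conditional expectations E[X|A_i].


For each cell A_i: E[X|A_i] = E[X*1_A_i] / P(A_i)
Step 1: E[X|A_1] = 0.78 / 0.3306 = 2.359347
Step 2: E[X|A_2] = 1.35 / 0.3952 = 3.415992
Step 3: E[X|A_3] = 3.61 / 0.2742 = 13.165573
Verification: E[X] = sum E[X*1_A_i] = 0.78 + 1.35 + 3.61 = 5.74


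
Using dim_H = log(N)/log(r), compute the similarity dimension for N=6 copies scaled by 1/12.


For a self-similar set with N copies scaled by 1/r:
dim_H = log(N)/log(r) = log(6)/log(12)
= 1.791759/2.484907
= 0.721057


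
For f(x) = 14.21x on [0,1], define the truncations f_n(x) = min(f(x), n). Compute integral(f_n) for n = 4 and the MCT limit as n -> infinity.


f(x) = 14.21x on [0,1]; f_n(x) = min(14.21x, n). At n = 4:
Step 1: f(x) reaches 4 at x = 4/14.21 = 0.281492
Step 2: integral(f_4) = integral(14.21x, 0, 0.281492) + integral(4, 0.281492, 1)
       = 14.21*0.281492^2/2 + 4*(1 - 0.281492)
       = 0.562984 + 2.874032
       = 3.437016
Step 3: As n -> infinity, f_n increases to f, so by MCT integral(f_n) -> integral(f) = 14.21/2 = 7.105.
Convergence: integral(f_4) = 3.437016 -> 7.105 as n -> infinity


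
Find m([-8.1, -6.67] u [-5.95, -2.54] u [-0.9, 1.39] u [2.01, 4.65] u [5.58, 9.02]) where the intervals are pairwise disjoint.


For pairwise disjoint intervals, m(union) = sum of lengths.
= (-6.67 - -8.1) + (-2.54 - -5.95) + (1.39 - -0.9) + (4.65 - 2.01) + (9.02 - 5.58)
= 1.43 + 3.41 + 2.29 + 2.64 + 3.44
= 13.21


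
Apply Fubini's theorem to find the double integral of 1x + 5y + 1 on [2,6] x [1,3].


By Fubini, integrate in x first, then y.
Step 1: Fix y, integrate over x in [2,6]:
  integral(1x + 5y + 1, x=2..6)
  = 1*(6^2 - 2^2)/2 + (5y + 1)*(6 - 2)
  = 16 + (5y + 1)*4
  = 16 + 20y + 4
  = 20 + 20y
Step 2: Integrate over y in [1,3]:
  integral(20 + 20y, y=1..3)
  = 20*2 + 20*(3^2 - 1^2)/2
  = 40 + 80
  = 120


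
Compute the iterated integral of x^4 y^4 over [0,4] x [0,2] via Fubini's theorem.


By Fubini's theorem, the double integral factors as a product of single integrals:
Step 1: integral_0^4 x^4 dx = [x^5/5] from 0 to 4
     = 4^5/5 = 204.8
Step 2: integral_0^2 y^4 dy = [y^5/5] from 0 to 2
     = 2^5/5 = 6.4
Step 3: Double integral = 204.8 * 6.4 = 1310.72


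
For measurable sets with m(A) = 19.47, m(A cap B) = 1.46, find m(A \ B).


m(A \ B) = m(A) - m(A n B)
= 19.47 - 1.46
= 18.01


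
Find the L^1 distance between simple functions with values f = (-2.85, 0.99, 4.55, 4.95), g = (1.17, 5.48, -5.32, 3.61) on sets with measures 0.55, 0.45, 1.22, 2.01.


Step 1: Compute differences f_i - g_i:
  -2.85 - 1.17 = -4.02
  0.99 - 5.48 = -4.49
  4.55 - -5.32 = 9.87
  4.95 - 3.61 = 1.34
Step 2: Compute |diff|^1 * measure for each set:
  |-4.02|^1 * 0.55 = 4.02 * 0.55 = 2.211
  |-4.49|^1 * 0.45 = 4.49 * 0.45 = 2.0205
  |9.87|^1 * 1.22 = 9.87 * 1.22 = 12.0414
  |1.34|^1 * 2.01 = 1.34 * 2.01 = 2.6934
Step 3: Sum = 18.9663
Step 4: ||f-g||_1 = (18.9663)^(1/1) = 18.9663


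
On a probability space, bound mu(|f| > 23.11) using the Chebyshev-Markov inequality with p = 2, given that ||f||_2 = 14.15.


Chebyshev/Markov inequality: mu(|f| > eps) <= (||f||_p / eps)^p
Step 1: ||f||_2 / eps = 14.15 / 23.11 = 0.612289
Step 2: Raise to power p = 2:
  (0.612289)^2 = 0.374898
Step 3: Therefore mu(|f| > 23.11) <= 0.374898


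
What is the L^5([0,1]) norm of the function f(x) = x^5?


Step 1: ||f||_5 = (integral_0^1 |x^5|^5 dx)^(1/5)
     = (integral_0^1 x^25 dx)^(1/5)
Step 2: integral_0^1 x^25 dx = [x^26/(26)] from 0 to 1 = 1^26/26
     = 1/26 = 0.038462
Step 3: ||f||_5 = (0.038462)^(1/5) = 0.521201


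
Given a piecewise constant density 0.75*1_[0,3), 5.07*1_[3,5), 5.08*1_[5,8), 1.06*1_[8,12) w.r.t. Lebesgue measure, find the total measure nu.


Integrate each piece of the Radon-Nikodym derivative:
Step 1: integral_0^3 0.75 dx = 0.75*(3-0) = 0.75*3 = 2.25
Step 2: integral_3^5 5.07 dx = 5.07*(5-3) = 5.07*2 = 10.14
Step 3: integral_5^8 5.08 dx = 5.08*(8-5) = 5.08*3 = 15.24
Step 4: integral_8^12 1.06 dx = 1.06*(12-8) = 1.06*4 = 4.24
Total: 2.25 + 10.14 + 15.24 + 4.24 = 31.87


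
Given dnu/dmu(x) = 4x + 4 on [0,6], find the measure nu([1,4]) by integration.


nu(A) = integral_A (dnu/dmu) dmu = integral_1^4 (4x + 4) dx
Step 1: Antiderivative F(x) = (4/2)x^2 + 4x
Step 2: F(4) = (4/2)*4^2 + 4*4 = 32 + 16 = 48
Step 3: F(1) = (4/2)*1^2 + 4*1 = 2 + 4 = 6
Step 4: nu([1,4]) = F(4) - F(1) = 48 - 6 = 42


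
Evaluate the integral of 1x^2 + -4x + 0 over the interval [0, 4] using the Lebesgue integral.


The Lebesgue integral of a Riemann-integrable function agrees with the Riemann integral.
Antiderivative F(x) = (1/3)x^3 + (-4/2)x^2 + 0x
F(4) = (1/3)*4^3 + (-4/2)*4^2 + 0*4
     = (1/3)*64 + (-4/2)*16 + 0*4
     = 21.333333 + -32 + 0
     = -10.666667
F(0) = 0.0
Integral = F(4) - F(0) = -10.666667 - 0.0 = -10.666667


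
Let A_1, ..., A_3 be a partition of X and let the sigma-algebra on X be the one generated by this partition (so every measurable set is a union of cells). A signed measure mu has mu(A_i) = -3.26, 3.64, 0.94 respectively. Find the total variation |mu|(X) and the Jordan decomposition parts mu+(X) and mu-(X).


Step 1: Every measurable set is a union of atoms (the cells / points), so a Hahn decomposition is
  obtained by grouping atoms by sign: P = union of atoms with mu > 0, N = union of the remaining atoms.
  Atoms in P (indices): 2, 3;  atoms in N (indices): 1
  Positive values: 3.64, 0.94
  Negative values: -3.26
Step 2: mu+(X) = mu(P) = sum of positive atom values = 4.58
Step 3: mu-(X) = -mu(N) = sum of |negative atom values| = 3.26
Step 4: |mu|(X) = mu+(X) + mu-(X) = 4.58 + 3.26 = 7.84


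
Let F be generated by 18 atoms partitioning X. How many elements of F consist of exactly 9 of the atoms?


Each element of F is a union of some subset of the 18 atoms.
Elements that are unions of exactly 9 atoms correspond to 9-element subsets of the 18 atoms.
Count = C(18, 9) = 18! / (9! * 9!) = 48620.


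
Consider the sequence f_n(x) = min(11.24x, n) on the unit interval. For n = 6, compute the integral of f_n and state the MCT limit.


f(x) = 11.24x on [0,1]; f_n(x) = min(11.24x, n). At n = 6:
Step 1: f(x) reaches 6 at x = 6/11.24 = 0.533808
Step 2: integral(f_6) = integral(11.24x, 0, 0.533808) + integral(6, 0.533808, 1)
       = 11.24*0.533808^2/2 + 6*(1 - 0.533808)
       = 1.601423 + 2.797153
       = 4.398577
Step 3: As n -> infinity, f_n increases to f, so by MCT integral(f_n) -> integral(f) = 11.24/2 = 5.62.
Convergence: integral(f_6) = 4.398577 -> 5.62 as n -> infinity


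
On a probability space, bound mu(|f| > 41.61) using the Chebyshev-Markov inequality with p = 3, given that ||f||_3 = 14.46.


Chebyshev/Markov inequality: mu(|f| > eps) <= (||f||_p / eps)^p
Step 1: ||f||_3 / eps = 14.46 / 41.61 = 0.347513
Step 2: Raise to power p = 3:
  (0.347513)^3 = 0.041967
Step 3: Therefore mu(|f| > 41.61) <= 0.041967


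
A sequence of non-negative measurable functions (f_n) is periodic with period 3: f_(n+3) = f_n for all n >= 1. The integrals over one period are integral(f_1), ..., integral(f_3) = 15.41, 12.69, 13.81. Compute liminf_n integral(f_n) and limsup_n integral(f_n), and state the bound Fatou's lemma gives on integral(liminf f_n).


The sequence (integral(f_n)) is periodic with period 3, repeating the values 15.41, 12.69, 13.81 indefinitely.
Step 1: For a periodic sequence, every tail (a_m, a_(m+1), ...) contains all 3 period values infinitely often.
Step 2: Hence inf of every tail = min of the period values = min(15.41, 12.69, 13.81) = 12.69.
        liminf_n integral(f_n) = sup over m of (inf of tail from m) = 12.69.
Step 3: Similarly sup of every tail = max of the period values = 15.41.
        limsup_n integral(f_n) = 15.41.
Step 4: Fatou's lemma: integral(liminf_n f_n) <= liminf_n integral(f_n) = 12.69.
        So the integral of the pointwise liminf is at most 12.69.


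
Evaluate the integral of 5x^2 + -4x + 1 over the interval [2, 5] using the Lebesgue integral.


The Lebesgue integral of a Riemann-integrable function agrees with the Riemann integral.
Antiderivative F(x) = (5/3)x^3 + (-4/2)x^2 + 1x
F(5) = (5/3)*5^3 + (-4/2)*5^2 + 1*5
     = (5/3)*125 + (-4/2)*25 + 1*5
     = 208.333333 + -50 + 5
     = 163.333333
F(2) = 7.333333
Integral = F(5) - F(2) = 163.333333 - 7.333333 = 156


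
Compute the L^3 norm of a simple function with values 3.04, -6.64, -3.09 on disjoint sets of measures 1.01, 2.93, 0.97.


Step 1: Compute |f_i|^3 for each value:
  |3.04|^3 = 28.094464
  |-6.64|^3 = 292.754944
  |-3.09|^3 = 29.503629
Step 2: Multiply by measures and sum:
  28.094464 * 1.01 = 28.375409
  292.754944 * 2.93 = 857.771986
  29.503629 * 0.97 = 28.61852
Sum = 28.375409 + 857.771986 + 28.61852 = 914.765915
Step 3: Take the p-th root:
||f||_3 = (914.765915)^(1/3) = 9.707409


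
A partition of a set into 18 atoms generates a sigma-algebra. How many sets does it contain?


Each element of the sigma-algebra is a union of some subset of the 18 atoms.
The number of such subsets is 2^18 = 262144.


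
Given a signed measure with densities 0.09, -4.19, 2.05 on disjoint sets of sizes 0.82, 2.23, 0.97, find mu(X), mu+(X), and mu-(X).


Step 1: Compute signed measure on each set:
  Set 1: 0.09 * 0.82 = 0.0738
  Set 2: -4.19 * 2.23 = -9.3437
  Set 3: 2.05 * 0.97 = 1.9885
Step 2: Total signed measure = (0.0738) + (-9.3437) + (1.9885)
     = -7.2814
Step 3: Positive part mu+(X) = sum of positive contributions = 2.0623
Step 4: Negative part mu-(X) = |sum of negative contributions| = 9.3437


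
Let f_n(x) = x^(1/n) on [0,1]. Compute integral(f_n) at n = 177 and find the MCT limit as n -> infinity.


At n = 177: f_177(x) = x^(1/177).
Step 1: integral(x^(1/177), 0, 1) = [x^(1/177+1) / (1/177+1)] from 0 to 1
     = 1 / (1/177 + 1) = 1 / ((177+1)/177) = 177/(177+1)
     = 177/178 = 0.994382
Step 2: As n -> infinity, f_n(x) = x^(1/n) -> 1 for x in (0,1], and f_n is increasing in n.
By MCT, lim_n integral(f_n) = integral(lim_n f_n) = integral(1, 0, 1) = 1.
Step 3: Verify convergence: 177/178 = 0.994382 -> 1


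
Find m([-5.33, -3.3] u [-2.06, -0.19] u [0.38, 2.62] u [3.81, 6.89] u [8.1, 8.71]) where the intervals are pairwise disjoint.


For pairwise disjoint intervals, m(union) = sum of lengths.
= (-3.3 - -5.33) + (-0.19 - -2.06) + (2.62 - 0.38) + (6.89 - 3.81) + (8.71 - 8.1)
= 2.03 + 1.87 + 2.24 + 3.08 + 0.61
= 9.83


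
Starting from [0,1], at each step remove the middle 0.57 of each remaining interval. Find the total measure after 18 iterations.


Step 1: At each step, fraction remaining = 1 - 0.57 = 0.43
Step 2: After 18 steps, measure = (0.43)^18
Result = 2.525993e-07


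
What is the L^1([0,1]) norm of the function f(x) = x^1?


Step 1: ||f||_1 = (integral_0^1 |x^1|^1 dx)^(1/1)
     = (integral_0^1 x^1 dx)^(1/1)
Step 2: integral_0^1 x^1 dx = [x^2/(2)] from 0 to 1 = 1^2/2
     = 1/2 = 0.5
Step 3: ||f||_1 = (0.5)^(1/1) = 0.5


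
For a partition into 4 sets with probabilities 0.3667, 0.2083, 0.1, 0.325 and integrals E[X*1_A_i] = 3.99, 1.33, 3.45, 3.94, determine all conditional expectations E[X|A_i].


For each cell A_i: E[X|A_i] = E[X*1_A_i] / P(A_i)
Step 1: E[X|A_1] = 3.99 / 0.3667 = 10.880829
Step 2: E[X|A_2] = 1.33 / 0.2083 = 6.385022
Step 3: E[X|A_3] = 3.45 / 0.1 = 34.5
Step 4: E[X|A_4] = 3.94 / 0.325 = 12.123077
Verification: E[X] = sum E[X*1_A_i] = 3.99 + 1.33 + 3.45 + 3.94 = 12.71


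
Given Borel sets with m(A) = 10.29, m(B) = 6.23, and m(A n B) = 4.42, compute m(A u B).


By inclusion-exclusion: m(A u B) = m(A) + m(B) - m(A n B)
= 10.29 + 6.23 - 4.42
= 12.1


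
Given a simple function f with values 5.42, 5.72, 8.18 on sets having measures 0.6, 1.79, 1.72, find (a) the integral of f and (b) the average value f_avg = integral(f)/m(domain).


Step 1: Integral = sum(value_i * measure_i)
= 5.42*0.6 + 5.72*1.79 + 8.18*1.72
= 3.252 + 10.2388 + 14.0696
= 27.5604
Step 2: Total measure of domain = 0.6 + 1.79 + 1.72 = 4.11
Step 3: Average value = 27.5604 / 4.11 = 6.705693


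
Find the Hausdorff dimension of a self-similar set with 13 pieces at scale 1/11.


For a self-similar set with N copies scaled by 1/r:
dim_H = log(N)/log(r) = log(13)/log(11)
= 2.564949/2.397895
= 1.069667


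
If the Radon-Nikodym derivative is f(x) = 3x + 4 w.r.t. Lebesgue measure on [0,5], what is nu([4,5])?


nu(A) = integral_A (dnu/dmu) dmu = integral_4^5 (3x + 4) dx
Step 1: Antiderivative F(x) = (3/2)x^2 + 4x
Step 2: F(5) = (3/2)*5^2 + 4*5 = 37.5 + 20 = 57.5
Step 3: F(4) = (3/2)*4^2 + 4*4 = 24 + 16 = 40
Step 4: nu([4,5]) = F(5) - F(4) = 57.5 - 40 = 17.5


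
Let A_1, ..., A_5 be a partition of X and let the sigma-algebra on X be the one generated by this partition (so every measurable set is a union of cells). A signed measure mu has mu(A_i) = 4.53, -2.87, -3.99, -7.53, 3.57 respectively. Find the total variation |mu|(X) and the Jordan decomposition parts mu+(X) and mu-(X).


Step 1: Every measurable set is a union of atoms (the cells / points), so a Hahn decomposition is
  obtained by grouping atoms by sign: P = union of atoms with mu > 0, N = union of the remaining atoms.
  Atoms in P (indices): 1, 5;  atoms in N (indices): 2, 3, 4
  Positive values: 4.53, 3.57
  Negative values: -2.87, -3.99, -7.53
Step 2: mu+(X) = mu(P) = sum of positive atom values = 8.1
Step 3: mu-(X) = -mu(N) = sum of |negative atom values| = 14.39
Step 4: |mu|(X) = mu+(X) + mu-(X) = 8.1 + 14.39 = 22.49


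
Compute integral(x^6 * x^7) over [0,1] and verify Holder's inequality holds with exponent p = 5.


Step 1: Exact integral of f*g = integral(x^13, 0, 1) = 1/14
     = 0.071429
Step 2: Holder bound with p=5, q=1.25:
  ||f||_p = (integral x^30 dx)^(1/5) = (1/31)^(1/5) = 0.503185
  ||g||_q = (integral x^8.75 dx)^(1/1.25) = (1/9.75)^(1/1.25) = 0.161732
Step 3: Holder bound = ||f||_p * ||g||_q = 0.503185 * 0.161732 = 0.081381
Verification: 0.071429 <= 0.081381 (Holder holds)


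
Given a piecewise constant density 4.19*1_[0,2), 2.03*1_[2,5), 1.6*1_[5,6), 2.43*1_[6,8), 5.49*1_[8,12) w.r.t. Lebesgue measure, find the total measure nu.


Integrate each piece of the Radon-Nikodym derivative:
Step 1: integral_0^2 4.19 dx = 4.19*(2-0) = 4.19*2 = 8.38
Step 2: integral_2^5 2.03 dx = 2.03*(5-2) = 2.03*3 = 6.09
Step 3: integral_5^6 1.6 dx = 1.6*(6-5) = 1.6*1 = 1.6
Step 4: integral_6^8 2.43 dx = 2.43*(8-6) = 2.43*2 = 4.86
Step 5: integral_8^12 5.49 dx = 5.49*(12-8) = 5.49*4 = 21.96
Total: 8.38 + 6.09 + 1.6 + 4.86 + 21.96 = 42.89


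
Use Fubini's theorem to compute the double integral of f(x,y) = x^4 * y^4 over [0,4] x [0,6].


By Fubini's theorem, the double integral factors as a product of single integrals:
Step 1: integral_0^4 x^4 dx = [x^5/5] from 0 to 4
     = 4^5/5 = 204.8
Step 2: integral_0^6 y^4 dy = [y^5/5] from 0 to 6
     = 6^5/5 = 1555.2
Step 3: Double integral = 204.8 * 1555.2 = 318504.96


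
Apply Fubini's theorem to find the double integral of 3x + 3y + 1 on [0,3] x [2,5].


By Fubini, integrate in x first, then y.
Step 1: Fix y, integrate over x in [0,3]:
  integral(3x + 3y + 1, x=0..3)
  = 3*(3^2 - 0^2)/2 + (3y + 1)*(3 - 0)
  = 13.5 + (3y + 1)*3
  = 13.5 + 9y + 3
  = 16.5 + 9y
Step 2: Integrate over y in [2,5]:
  integral(16.5 + 9y, y=2..5)
  = 16.5*3 + 9*(5^2 - 2^2)/2
  = 49.5 + 94.5
  = 144


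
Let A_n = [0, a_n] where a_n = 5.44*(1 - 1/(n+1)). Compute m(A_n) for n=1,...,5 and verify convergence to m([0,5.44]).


By continuity of measure from below: if A_n increases to A, then m(A_n) -> m(A).
Here A = [0, 5.44], so m(A) = 5.44
Step 1: a_1 = 5.44*(1 - 1/2) = 2.72, m(A_1) = 2.72
Step 2: a_2 = 5.44*(1 - 1/3) = 3.6267, m(A_2) = 3.6267
Step 3: a_3 = 5.44*(1 - 1/4) = 4.08, m(A_3) = 4.08
Step 4: a_4 = 5.44*(1 - 1/5) = 4.352, m(A_4) = 4.352
Step 5: a_5 = 5.44*(1 - 1/6) = 4.5333, m(A_5) = 4.5333
Limit: m(A_n) -> m([0,5.44]) = 5.44


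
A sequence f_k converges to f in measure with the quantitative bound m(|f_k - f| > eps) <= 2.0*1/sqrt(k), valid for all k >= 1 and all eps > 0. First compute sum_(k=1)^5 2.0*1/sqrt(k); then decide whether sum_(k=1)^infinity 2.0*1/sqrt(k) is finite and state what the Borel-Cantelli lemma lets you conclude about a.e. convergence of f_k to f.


Step 1: List the terms 2.0*1/sqrt(k) for k = 1 to 5:
  k=1: 2
  k=2: 1.414214
  k=3: 1.154701
  k=4: 1
  k=5: 0.894427
Step 2: Partial sum = 2 + 1.414214 + 1.154701 + 1 + 0.894427
     = 6.463341
Step 3: The full series sum_(k>=1) 2.0*1/sqrt(k) diverges (p-series with p = 1/2 <= 1; a nonzero constant multiple of a divergent series diverges).
Step 4: The (first) Borel-Cantelli lemma requires a summable sequence of measures, so it does not apply here;
        from this bound alone no conclusion about a.e. convergence can be drawn (convergence in measure still
        gives an a.e.-convergent subsequence, but not a.e. convergence of the whole sequence).
Conclusion: series diverges; Borel-Cantelli is inconclusive about a.e. convergence of f_k.


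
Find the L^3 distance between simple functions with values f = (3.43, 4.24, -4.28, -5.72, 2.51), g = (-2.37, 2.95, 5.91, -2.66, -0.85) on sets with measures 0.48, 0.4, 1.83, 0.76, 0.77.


Step 1: Compute differences f_i - g_i:
  3.43 - -2.37 = 5.8
  4.24 - 2.95 = 1.29
  -4.28 - 5.91 = -10.19
  -5.72 - -2.66 = -3.06
  2.51 - -0.85 = 3.36
Step 2: Compute |diff|^3 * measure for each set:
  |5.8|^3 * 0.48 = 195.112 * 0.48 = 93.65376
  |1.29|^3 * 0.4 = 2.146689 * 0.4 = 0.858676
  |-10.19|^3 * 1.83 = 1058.089859 * 1.83 = 1936.304442
  |-3.06|^3 * 0.76 = 28.652616 * 0.76 = 21.775988
  |3.36|^3 * 0.77 = 37.933056 * 0.77 = 29.208453
Step 3: Sum = 2081.801319
Step 4: ||f-g||_3 = (2081.801319)^(1/3) = 12.768692


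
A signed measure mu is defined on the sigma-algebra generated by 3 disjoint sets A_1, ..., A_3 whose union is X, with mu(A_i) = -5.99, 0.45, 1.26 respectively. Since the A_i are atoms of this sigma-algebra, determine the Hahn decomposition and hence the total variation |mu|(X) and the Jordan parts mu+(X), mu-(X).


Step 1: Every measurable set is a union of atoms (the cells / points), so a Hahn decomposition is
  obtained by grouping atoms by sign: P = union of atoms with mu > 0, N = union of the remaining atoms.
  Atoms in P (indices): 2, 3;  atoms in N (indices): 1
  Positive values: 0.45, 1.26
  Negative values: -5.99
Step 2: mu+(X) = mu(P) = sum of positive atom values = 1.71
Step 3: mu-(X) = -mu(N) = sum of |negative atom values| = 5.99
Step 4: |mu|(X) = mu+(X) + mu-(X) = 1.71 + 5.99 = 7.7


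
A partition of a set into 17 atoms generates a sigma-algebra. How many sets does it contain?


Each element of the sigma-algebra is a union of some subset of the 17 atoms.
The number of such subsets is 2^17 = 131072.


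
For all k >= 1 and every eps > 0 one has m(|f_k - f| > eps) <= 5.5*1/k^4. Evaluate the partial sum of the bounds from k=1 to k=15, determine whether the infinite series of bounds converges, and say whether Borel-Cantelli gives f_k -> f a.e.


Step 1: List the terms 5.5*1/k^4 for k = 1 to 15:
  k=1: 5.5
  k=2: 0.34375
  k=3: 0.067901
  k=4: 0.021484
  k=5: 0.0088
  k=6: 0.004244
  k=7: 0.002291
  k=8: 0.001343
  k=9: 8.382868e-04
  k=10: 5.500000e-04
  k=11: 3.756574e-04
  k=12: 2.652392e-04
  k=13: 1.925703e-04
  k=14: 1.431695e-04
  k=15: 1.086420e-04
Step 2: Partial sum = 5.5 + 0.34375 + 0.067901 + 0.021484 + 0.0088 + 0.004244 + 0.002291 + 0.001343 + 8.382868e-04 + 5.500000e-04 + 3.756574e-04 + 2.652392e-04 + 1.925703e-04 + 1.431695e-04 + 1.086420e-04
     = 5.952286
Step 3: The full series sum_(k>=1) 5.5*1/k^4 converges (p-series with p = 4 > 1; a constant multiple of a convergent series converges).
Step 4: Fix eps > 0. Since sum_k m(|f_k - f| > eps) < infinity, the Borel-Cantelli lemma gives
        m(limsup_k {|f_k - f| > eps}) = 0, i.e. for a.e. x, |f_k(x) - f(x)| <= eps for all large k.
        Applying this with eps = 1/j for j = 1, 2, ... and intersecting the countably many full-measure sets,
        for a.e. x we get limsup_k |f_k(x) - f(x)| <= 1/j for every j, hence f_k -> f almost everywhere.
Conclusion: series converges; Borel-Cantelli yields f_k -> f a.e.


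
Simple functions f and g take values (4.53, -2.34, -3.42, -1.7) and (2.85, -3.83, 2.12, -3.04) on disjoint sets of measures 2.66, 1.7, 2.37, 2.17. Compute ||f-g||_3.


Step 1: Compute differences f_i - g_i:
  4.53 - 2.85 = 1.68
  -2.34 - -3.83 = 1.49
  -3.42 - 2.12 = -5.54
  -1.7 - -3.04 = 1.34
Step 2: Compute |diff|^3 * measure for each set:
  |1.68|^3 * 2.66 = 4.741632 * 2.66 = 12.612741
  |1.49|^3 * 1.7 = 3.307949 * 1.7 = 5.623513
  |-5.54|^3 * 2.37 = 170.031464 * 2.37 = 402.97457
  |1.34|^3 * 2.17 = 2.406104 * 2.17 = 5.221246
Step 3: Sum = 426.43207
Step 4: ||f-g||_3 = (426.43207)^(1/3) = 7.526908


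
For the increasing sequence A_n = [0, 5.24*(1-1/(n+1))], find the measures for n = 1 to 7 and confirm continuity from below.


By continuity of measure from below: if A_n increases to A, then m(A_n) -> m(A).
Here A = [0, 5.24], so m(A) = 5.24
Step 1: a_1 = 5.24*(1 - 1/2) = 2.62, m(A_1) = 2.62
Step 2: a_2 = 5.24*(1 - 1/3) = 3.4933, m(A_2) = 3.4933
Step 3: a_3 = 5.24*(1 - 1/4) = 3.93, m(A_3) = 3.93
Step 4: a_4 = 5.24*(1 - 1/5) = 4.192, m(A_4) = 4.192
Step 5: a_5 = 5.24*(1 - 1/6) = 4.3667, m(A_5) = 4.3667
Step 6: a_6 = 5.24*(1 - 1/7) = 4.4914, m(A_6) = 4.4914
Step 7: a_7 = 5.24*(1 - 1/8) = 4.585, m(A_7) = 4.585
Limit: m(A_n) -> m([0,5.24]) = 5.24


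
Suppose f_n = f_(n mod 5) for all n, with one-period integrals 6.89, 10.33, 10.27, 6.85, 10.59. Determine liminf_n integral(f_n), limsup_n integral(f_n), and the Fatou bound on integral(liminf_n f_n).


The sequence (integral(f_n)) is periodic with period 5, repeating the values 6.89, 10.33, 10.27, 6.85, 10.59 indefinitely.
Step 1: For a periodic sequence, every tail (a_m, a_(m+1), ...) contains all 5 period values infinitely often.
Step 2: Hence inf of every tail = min of the period values = min(6.89, 10.33, 10.27, 6.85, 10.59) = 6.85.
        liminf_n integral(f_n) = sup over m of (inf of tail from m) = 6.85.
Step 3: Similarly sup of every tail = max of the period values = 10.59.
        limsup_n integral(f_n) = 10.59.
Step 4: Fatou's lemma: integral(liminf_n f_n) <= liminf_n integral(f_n) = 6.85.
        So the integral of the pointwise liminf is at most 6.85.


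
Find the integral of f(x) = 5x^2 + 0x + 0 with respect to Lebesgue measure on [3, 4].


The Lebesgue integral of a Riemann-integrable function agrees with the Riemann integral.
Antiderivative F(x) = (5/3)x^3 + (0/2)x^2 + 0x
F(4) = (5/3)*4^3 + (0/2)*4^2 + 0*4
     = (5/3)*64 + (0/2)*16 + 0*4
     = 106.666667 + 0.0 + 0
     = 106.666667
F(3) = 45
Integral = F(4) - F(3) = 106.666667 - 45 = 61.666667


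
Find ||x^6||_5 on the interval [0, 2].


Step 1: ||f||_5 = (integral_0^2 |x^6|^5 dx)^(1/5)
     = (integral_0^2 x^30 dx)^(1/5)
Step 2: integral_0^2 x^30 dx = [x^31/(31)] from 0 to 2 = 2^31/31
     = 2147483648/31 = 6.927367e+07
Step 3: ||f||_5 = (6.927367e+07)^(1/5) = 36.992496


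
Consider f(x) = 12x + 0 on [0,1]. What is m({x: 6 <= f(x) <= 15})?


f^(-1)([6, 15]) = {x : 6 <= 12x + 0 <= 15}
Solving: (6 - 0)/12 <= x <= (15 - 0)/12
= [0.5, 1.25]
Intersecting with [0,1]: [0.5, 1]
Measure = 1 - 0.5 = 0.5


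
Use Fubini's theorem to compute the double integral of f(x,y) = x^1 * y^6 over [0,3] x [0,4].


By Fubini's theorem, the double integral factors as a product of single integrals:
Step 1: integral_0^3 x^1 dx = [x^2/2] from 0 to 3
     = 3^2/2 = 4.5
Step 2: integral_0^4 y^6 dy = [y^7/7] from 0 to 4
     = 4^7/7 = 2340.571429
Step 3: Double integral = 4.5 * 2340.571429 = 10532.571429


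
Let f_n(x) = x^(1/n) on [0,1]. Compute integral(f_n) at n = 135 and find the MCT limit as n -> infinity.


At n = 135: f_135(x) = x^(1/135).
Step 1: integral(x^(1/135), 0, 1) = [x^(1/135+1) / (1/135+1)] from 0 to 1
     = 1 / (1/135 + 1) = 1 / ((135+1)/135) = 135/(135+1)
     = 135/136 = 0.992647
Step 2: As n -> infinity, f_n(x) = x^(1/n) -> 1 for x in (0,1], and f_n is increasing in n.
By MCT, lim_n integral(f_n) = integral(lim_n f_n) = integral(1, 0, 1) = 1.
Step 3: Verify convergence: 135/136 = 0.992647 -> 1


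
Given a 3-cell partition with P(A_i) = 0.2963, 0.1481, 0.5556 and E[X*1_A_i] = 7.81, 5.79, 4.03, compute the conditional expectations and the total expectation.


For each cell A_i: E[X|A_i] = E[X*1_A_i] / P(A_i)
Step 1: E[X|A_1] = 7.81 / 0.2963 = 26.358421
Step 2: E[X|A_2] = 5.79 / 0.1481 = 39.095206
Step 3: E[X|A_3] = 4.03 / 0.5556 = 7.25342
Verification: E[X] = sum E[X*1_A_i] = 7.81 + 5.79 + 4.03 = 17.63


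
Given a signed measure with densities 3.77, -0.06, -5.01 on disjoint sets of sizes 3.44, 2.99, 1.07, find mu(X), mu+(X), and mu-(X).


Step 1: Compute signed measure on each set:
  Set 1: 3.77 * 3.44 = 12.9688
  Set 2: -0.06 * 2.99 = -0.1794
  Set 3: -5.01 * 1.07 = -5.3607
Step 2: Total signed measure = (12.9688) + (-0.1794) + (-5.3607)
     = 7.4287
Step 3: Positive part mu+(X) = sum of positive contributions = 12.9688
Step 4: Negative part mu-(X) = |sum of negative contributions| = 5.5401


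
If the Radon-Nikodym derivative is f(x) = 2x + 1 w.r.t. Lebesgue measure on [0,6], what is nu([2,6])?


nu(A) = integral_A (dnu/dmu) dmu = integral_2^6 (2x + 1) dx
Step 1: Antiderivative F(x) = (2/2)x^2 + 1x
Step 2: F(6) = (2/2)*6^2 + 1*6 = 36 + 6 = 42
Step 3: F(2) = (2/2)*2^2 + 1*2 = 4 + 2 = 6
Step 4: nu([2,6]) = F(6) - F(2) = 42 - 6 = 36


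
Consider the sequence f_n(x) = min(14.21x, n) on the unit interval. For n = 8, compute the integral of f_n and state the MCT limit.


f(x) = 14.21x on [0,1]; f_n(x) = min(14.21x, n). At n = 8:
Step 1: f(x) reaches 8 at x = 8/14.21 = 0.562984
Step 2: integral(f_8) = integral(14.21x, 0, 0.562984) + integral(8, 0.562984, 1)
       = 14.21*0.562984^2/2 + 8*(1 - 0.562984)
       = 2.251935 + 3.496129
       = 5.748065
Step 3: As n -> infinity, f_n increases to f, so by MCT integral(f_n) -> integral(f) = 14.21/2 = 7.105.
Convergence: integral(f_8) = 5.748065 -> 7.105 as n -> infinity


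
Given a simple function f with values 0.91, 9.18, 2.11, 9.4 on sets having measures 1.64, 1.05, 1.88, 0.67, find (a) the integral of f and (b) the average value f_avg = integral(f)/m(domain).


Step 1: Integral = sum(value_i * measure_i)
= 0.91*1.64 + 9.18*1.05 + 2.11*1.88 + 9.4*0.67
= 1.4924 + 9.639 + 3.9668 + 6.298
= 21.3962
Step 2: Total measure of domain = 1.64 + 1.05 + 1.88 + 0.67 = 5.24
Step 3: Average value = 21.3962 / 5.24 = 4.083244


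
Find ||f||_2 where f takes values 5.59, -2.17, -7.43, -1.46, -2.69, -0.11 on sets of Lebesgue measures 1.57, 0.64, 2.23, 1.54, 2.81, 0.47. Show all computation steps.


Step 1: Compute |f_i|^2 for each value:
  |5.59|^2 = 31.2481
  |-2.17|^2 = 4.7089
  |-7.43|^2 = 55.2049
  |-1.46|^2 = 2.1316
  |-2.69|^2 = 7.2361
  |-0.11|^2 = 0.0121
Step 2: Multiply by measures and sum:
  31.2481 * 1.57 = 49.059517
  4.7089 * 0.64 = 3.013696
  55.2049 * 2.23 = 123.106927
  2.1316 * 1.54 = 3.282664
  7.2361 * 2.81 = 20.333441
  0.0121 * 0.47 = 0.005687
Sum = 49.059517 + 3.013696 + 123.106927 + 3.282664 + 20.333441 + 0.005687 = 198.801932
Step 3: Take the p-th root:
||f||_2 = (198.801932)^(1/2) = 14.099714


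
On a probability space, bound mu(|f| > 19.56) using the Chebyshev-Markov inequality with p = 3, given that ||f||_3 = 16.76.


Chebyshev/Markov inequality: mu(|f| > eps) <= (||f||_p / eps)^p
Step 1: ||f||_3 / eps = 16.76 / 19.56 = 0.856851
Step 2: Raise to power p = 3:
  (0.856851)^3 = 0.629094
Step 3: Therefore mu(|f| > 19.56) <= 0.629094


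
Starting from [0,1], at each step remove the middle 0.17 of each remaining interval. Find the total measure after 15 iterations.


Step 1: At each step, fraction remaining = 1 - 0.17 = 0.83
Step 2: After 15 steps, measure = (0.83)^15
Result = 0.061118


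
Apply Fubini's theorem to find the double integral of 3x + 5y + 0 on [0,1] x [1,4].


By Fubini, integrate in x first, then y.
Step 1: Fix y, integrate over x in [0,1]:
  integral(3x + 5y + 0, x=0..1)
  = 3*(1^2 - 0^2)/2 + (5y + 0)*(1 - 0)
  = 1.5 + (5y + 0)*1
  = 1.5 + 5y + 0
  = 1.5 + 5y
Step 2: Integrate over y in [1,4]:
  integral(1.5 + 5y, y=1..4)
  = 1.5*3 + 5*(4^2 - 1^2)/2
  = 4.5 + 37.5
  = 42


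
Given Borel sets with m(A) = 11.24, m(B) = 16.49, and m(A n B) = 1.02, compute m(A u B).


By inclusion-exclusion: m(A u B) = m(A) + m(B) - m(A n B)
= 11.24 + 16.49 - 1.02
= 26.71


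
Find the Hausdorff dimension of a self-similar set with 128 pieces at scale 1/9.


For a self-similar set with N copies scaled by 1/r:
dim_H = log(N)/log(r) = log(128)/log(9)
= 4.85203/2.197225
= 2.208254
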